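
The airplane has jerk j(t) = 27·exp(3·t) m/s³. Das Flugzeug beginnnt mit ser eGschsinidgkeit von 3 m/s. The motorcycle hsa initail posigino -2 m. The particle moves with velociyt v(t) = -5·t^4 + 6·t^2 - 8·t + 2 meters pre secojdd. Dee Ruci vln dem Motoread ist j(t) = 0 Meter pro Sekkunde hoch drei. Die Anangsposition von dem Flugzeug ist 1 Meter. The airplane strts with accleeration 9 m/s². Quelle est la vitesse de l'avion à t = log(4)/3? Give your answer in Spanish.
Debemos encontrar la antiderivada de nuestra ecuación de la sacudida j(t) = 27·exp(3·t) 2 veces. Tomando ∫j(t)dt y aplicando a(0) = 9, encontramos a(t) = 9·exp(3·t). Integrando la aceleración y usando la condición inicial v(0) = 3, obtenemos v(t) = 3·exp(3·t). De la ecuación de la velocidad v(t) = 3·exp(3·t), sustituimos t = log(4)/3 para obtener v = 12.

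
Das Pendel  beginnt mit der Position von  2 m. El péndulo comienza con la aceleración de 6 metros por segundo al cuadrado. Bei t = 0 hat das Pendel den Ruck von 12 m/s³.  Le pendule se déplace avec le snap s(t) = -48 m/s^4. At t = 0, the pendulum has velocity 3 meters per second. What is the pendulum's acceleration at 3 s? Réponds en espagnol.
Necesitamos integrar nuestra ecuación del snap s(t) = -48 2 veces. La antiderivada del snap es la sacudida. Usando j(0) = 12, obtenemos j(t) = 12 - 48·t. Integrando la sacudida y usando la condición inicial a(0) = 6, obtenemos a(t) = -24·t^2 + 12·t + 6. De la ecuación de la aceleración a(t) = -24·t^2 + 12·t + 6, sustituimos t = 3 para obtener a = -174.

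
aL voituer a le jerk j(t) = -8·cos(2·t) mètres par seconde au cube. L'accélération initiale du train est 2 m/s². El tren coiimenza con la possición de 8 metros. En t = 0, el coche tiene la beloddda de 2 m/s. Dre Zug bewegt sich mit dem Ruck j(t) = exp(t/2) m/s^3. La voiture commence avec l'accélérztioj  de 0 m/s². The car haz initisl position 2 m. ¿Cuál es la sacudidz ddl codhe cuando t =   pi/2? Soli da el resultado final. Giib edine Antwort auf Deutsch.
Der Ruck bei t = pi/2 ist j = 8.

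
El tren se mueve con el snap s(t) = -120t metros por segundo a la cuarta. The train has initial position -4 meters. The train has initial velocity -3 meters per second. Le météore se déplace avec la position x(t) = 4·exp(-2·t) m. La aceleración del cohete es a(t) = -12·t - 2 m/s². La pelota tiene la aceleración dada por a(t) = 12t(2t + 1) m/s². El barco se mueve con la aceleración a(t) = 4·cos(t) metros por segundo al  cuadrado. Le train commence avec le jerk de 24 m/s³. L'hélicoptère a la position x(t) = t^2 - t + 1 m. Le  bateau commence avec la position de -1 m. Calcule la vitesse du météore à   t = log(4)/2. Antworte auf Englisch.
To solve this, we need to take 1 derivative of our position equation x(t) = 4·exp(-2·t). The derivative of position gives velocity: v(t) = -8·exp(-2·t). Using v(t) = -8·exp(-2·t) and substituting t = log(4)/2, we find v = -2.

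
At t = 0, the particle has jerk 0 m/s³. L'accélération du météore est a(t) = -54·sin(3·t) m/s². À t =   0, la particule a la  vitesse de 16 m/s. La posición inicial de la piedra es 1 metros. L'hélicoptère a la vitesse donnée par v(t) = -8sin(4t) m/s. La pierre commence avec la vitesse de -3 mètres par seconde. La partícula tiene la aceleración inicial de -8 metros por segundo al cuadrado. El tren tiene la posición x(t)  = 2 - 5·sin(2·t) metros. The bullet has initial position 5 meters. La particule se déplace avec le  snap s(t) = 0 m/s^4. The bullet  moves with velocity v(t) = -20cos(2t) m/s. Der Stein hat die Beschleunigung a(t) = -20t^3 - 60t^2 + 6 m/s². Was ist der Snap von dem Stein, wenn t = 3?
Um dies zu lösen, müssen wir 2 Ableitungen unserer Gleichung für die Beschleunigung a(t) = -20·t^3 - 60·t^2 + 6 nehmen. Durch Ableiten von der Beschleunigung erhalten wir den Ruck: j(t) = -60·t^2 - 120·t. Mit d/dt von j(t) finden wir s(t) = -120·t - 120. Mit s(t) = -120·t - 120 und Einsetzen von t = 3, finden wir s = -480.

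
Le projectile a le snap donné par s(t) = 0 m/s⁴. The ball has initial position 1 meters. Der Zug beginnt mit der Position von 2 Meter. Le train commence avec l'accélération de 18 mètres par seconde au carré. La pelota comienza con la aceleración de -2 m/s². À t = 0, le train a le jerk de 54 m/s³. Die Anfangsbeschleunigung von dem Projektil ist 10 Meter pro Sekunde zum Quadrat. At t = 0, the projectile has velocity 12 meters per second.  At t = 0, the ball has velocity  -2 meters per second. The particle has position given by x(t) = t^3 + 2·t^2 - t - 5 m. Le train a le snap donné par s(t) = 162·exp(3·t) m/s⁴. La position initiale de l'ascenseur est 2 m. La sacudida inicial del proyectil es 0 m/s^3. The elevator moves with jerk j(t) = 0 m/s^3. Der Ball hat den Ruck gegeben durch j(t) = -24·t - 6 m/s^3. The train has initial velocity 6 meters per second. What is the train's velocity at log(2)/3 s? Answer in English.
To solve this, we need to take 3 antiderivatives of our snap equation s(t) = 162·exp(3·t). The antiderivative of snap is jerk. Using j(0) = 54, we get j(t) = 54·exp(3·t). The integral of jerk is acceleration. Using a(0) = 18, we get a(t) = 18·exp(3·t). The antiderivative of acceleration, with v(0) = 6, gives velocity: v(t) = 6·exp(3·t). From the given velocity equation v(t) = 6·exp(3·t), we substitute t = log(2)/3 to get v = 12.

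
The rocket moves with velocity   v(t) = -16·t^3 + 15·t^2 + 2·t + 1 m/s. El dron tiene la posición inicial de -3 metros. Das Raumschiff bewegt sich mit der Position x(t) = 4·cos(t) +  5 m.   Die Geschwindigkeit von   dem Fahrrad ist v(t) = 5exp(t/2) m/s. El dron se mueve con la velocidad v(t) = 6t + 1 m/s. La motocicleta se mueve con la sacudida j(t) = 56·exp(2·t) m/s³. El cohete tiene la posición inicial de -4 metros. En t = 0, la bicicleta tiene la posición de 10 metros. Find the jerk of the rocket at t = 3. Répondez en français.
Pour résoudre ceci, nous devons prendre 2 dérivées de notre équation de la vitesse v(t) = -16·t^3 + 15·t^2 + 2·t + 1. En dérivant la vitesse, nous obtenons l'accélération: a(t) = -48·t^2 + 30·t + 2. La dérivée de l'accélération donne le jerk: j(t) = 30 - 96·t. En utilisant j(t) = 30 - 96·t et en substituant t = 3, nous trouvons j = -258.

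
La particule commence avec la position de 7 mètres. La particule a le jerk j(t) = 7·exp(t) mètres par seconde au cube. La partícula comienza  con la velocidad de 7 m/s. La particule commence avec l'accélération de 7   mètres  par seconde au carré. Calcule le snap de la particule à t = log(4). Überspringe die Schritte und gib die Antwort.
Le snap à t = log(4) est s = 28.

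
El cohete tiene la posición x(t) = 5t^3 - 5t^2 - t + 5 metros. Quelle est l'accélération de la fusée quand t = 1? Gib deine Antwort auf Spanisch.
Para resolver esto, necesitamos tomar 2 derivadas de nuestra ecuación de la posición x(t) = 5·t^3 - 5·t^2 - t + 5. Tomando d/dt de x(t), encontramos v(t) = 15·t^2 - 10·t - 1. La derivada de la velocidad da la aceleración: a(t) = 30·t - 10. De la ecuación de la aceleración a(t) = 30·t - 10, sustituimos t = 1 para obtener a = 20.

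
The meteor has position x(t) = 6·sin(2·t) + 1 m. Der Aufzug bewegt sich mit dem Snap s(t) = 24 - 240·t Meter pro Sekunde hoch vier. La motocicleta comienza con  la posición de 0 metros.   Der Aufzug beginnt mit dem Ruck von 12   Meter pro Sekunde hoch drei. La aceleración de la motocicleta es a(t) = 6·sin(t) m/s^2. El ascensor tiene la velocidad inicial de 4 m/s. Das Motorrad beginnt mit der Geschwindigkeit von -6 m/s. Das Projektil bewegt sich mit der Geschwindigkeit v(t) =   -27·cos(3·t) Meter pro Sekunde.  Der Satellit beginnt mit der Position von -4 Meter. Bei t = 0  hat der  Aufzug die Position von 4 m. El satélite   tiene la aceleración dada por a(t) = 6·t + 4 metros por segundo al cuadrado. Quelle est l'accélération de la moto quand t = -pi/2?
Nous avons l'accélération a(t) = 6·sin(t). En substituant t = -pi/2: a(-pi/2) = -6.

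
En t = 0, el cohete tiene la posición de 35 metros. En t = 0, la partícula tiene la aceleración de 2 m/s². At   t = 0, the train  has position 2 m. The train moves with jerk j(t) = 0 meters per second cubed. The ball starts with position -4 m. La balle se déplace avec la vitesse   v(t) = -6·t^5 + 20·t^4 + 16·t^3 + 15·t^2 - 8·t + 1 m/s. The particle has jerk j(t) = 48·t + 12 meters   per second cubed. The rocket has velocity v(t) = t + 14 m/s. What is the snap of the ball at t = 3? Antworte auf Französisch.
En partant de la vitesse v(t) = -6·t^5 + 20·t^4 + 16·t^3 + 15·t^2 - 8·t + 1, nous prenons 3 dérivées. En prenant d/dt de v(t), nous trouvons a(t) = -30·t^4 + 80·t^3 + 48·t^2 + 30·t - 8. En dérivant l'accélération, nous obtenons le jerk: j(t) = -120·t^3 + 240·t^2 + 96·t + 30. La dérivée du jerk donne le snap: s(t) = -360·t^2 + 480·t + 96. En utilisant s(t) = -360·t^2 + 480·t + 96 et en substituant t = 3, nous trouvons s = -1704.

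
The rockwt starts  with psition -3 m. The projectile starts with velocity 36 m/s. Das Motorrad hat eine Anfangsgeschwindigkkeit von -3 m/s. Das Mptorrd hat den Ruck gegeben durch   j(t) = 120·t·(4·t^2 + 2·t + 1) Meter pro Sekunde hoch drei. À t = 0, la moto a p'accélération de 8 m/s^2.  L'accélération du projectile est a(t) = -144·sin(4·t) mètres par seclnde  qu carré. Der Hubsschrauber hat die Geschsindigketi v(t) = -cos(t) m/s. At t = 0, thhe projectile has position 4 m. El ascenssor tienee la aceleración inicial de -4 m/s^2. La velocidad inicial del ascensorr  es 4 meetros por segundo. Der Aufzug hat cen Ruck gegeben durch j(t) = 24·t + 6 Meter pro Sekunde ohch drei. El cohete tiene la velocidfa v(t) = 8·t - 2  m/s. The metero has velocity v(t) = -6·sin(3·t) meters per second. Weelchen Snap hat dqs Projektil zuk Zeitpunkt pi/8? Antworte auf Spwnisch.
Partiendo de la aceleración a(t) = -144·sin(4·t), tomamos 2 derivadas. La derivada de la aceleración da la sacudida: j(t) = -576·cos(4·t). Tomando d/dt de j(t), encontramos s(t) = 2304·sin(4·t). Tenemos el snap s(t) = 2304·sin(4·t). Sustituyendo t = pi/8: s(pi/8) = 2304.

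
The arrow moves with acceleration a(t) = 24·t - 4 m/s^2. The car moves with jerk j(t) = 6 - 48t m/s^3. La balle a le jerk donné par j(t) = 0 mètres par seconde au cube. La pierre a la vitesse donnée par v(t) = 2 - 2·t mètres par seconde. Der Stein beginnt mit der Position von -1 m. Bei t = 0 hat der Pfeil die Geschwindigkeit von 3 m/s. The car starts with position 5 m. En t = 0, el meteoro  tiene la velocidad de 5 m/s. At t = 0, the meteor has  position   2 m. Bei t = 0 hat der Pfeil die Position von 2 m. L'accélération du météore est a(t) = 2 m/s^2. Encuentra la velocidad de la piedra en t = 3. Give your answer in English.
We have velocity v(t) = 2 - 2·t. Substituting t = 3: v(3) = -4.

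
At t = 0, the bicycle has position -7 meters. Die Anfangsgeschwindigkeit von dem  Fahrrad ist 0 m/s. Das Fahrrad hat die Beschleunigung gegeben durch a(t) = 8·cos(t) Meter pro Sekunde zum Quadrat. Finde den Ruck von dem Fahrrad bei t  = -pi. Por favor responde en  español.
Partiendo de la aceleración a(t) = 8·cos(t), tomamos 1 derivada. Tomando d/dt de a(t), encontramos j(t) = -8·sin(t). Tenemos la sacudida j(t) = -8·sin(t). Sustituyendo t = -pi: j(-pi) = 0.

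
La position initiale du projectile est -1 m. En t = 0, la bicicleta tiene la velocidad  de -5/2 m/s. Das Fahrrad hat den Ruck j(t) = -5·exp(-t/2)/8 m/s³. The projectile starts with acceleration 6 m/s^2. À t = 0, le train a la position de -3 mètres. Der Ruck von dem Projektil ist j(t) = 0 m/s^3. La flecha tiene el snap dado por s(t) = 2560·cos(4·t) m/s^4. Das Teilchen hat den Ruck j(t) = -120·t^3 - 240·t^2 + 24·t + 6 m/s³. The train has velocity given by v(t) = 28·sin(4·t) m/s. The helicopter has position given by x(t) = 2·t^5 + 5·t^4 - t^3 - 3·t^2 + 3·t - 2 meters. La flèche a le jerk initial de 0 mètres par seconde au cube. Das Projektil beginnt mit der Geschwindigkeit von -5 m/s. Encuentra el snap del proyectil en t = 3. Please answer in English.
Starting from jerk j(t) = 0, we take 1 derivative. Differentiating jerk, we get snap: s(t) = 0. Using s(t) = 0 and substituting t = 3, we find s = 0.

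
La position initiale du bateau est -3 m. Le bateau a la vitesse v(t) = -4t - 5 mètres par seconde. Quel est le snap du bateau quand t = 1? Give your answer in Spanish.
Debemos derivar nuestra ecuación de la velocidad v(t) = -4·t - 5 3 veces. La derivada de la velocidad da la aceleración: a(t) = -4. La derivada de la aceleración da la sacudida: j(t) = 0. Tomando d/dt de j(t), encontramos s(t) = 0. Tenemos el snap s(t) = 0. Sustituyendo t = 1: s(1) = 0.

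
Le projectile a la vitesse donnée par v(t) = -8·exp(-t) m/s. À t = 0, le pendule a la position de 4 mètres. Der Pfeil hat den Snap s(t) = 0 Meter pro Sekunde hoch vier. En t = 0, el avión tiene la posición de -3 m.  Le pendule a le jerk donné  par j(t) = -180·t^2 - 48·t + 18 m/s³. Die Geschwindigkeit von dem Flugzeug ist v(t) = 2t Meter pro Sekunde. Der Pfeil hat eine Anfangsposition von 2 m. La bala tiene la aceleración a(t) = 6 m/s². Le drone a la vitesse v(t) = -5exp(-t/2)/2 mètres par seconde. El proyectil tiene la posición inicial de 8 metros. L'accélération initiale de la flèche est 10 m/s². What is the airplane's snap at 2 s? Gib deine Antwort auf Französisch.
En partant de la vitesse v(t) = 2·t, nous prenons 3 dérivées. La dérivée de la vitesse donne l'accélération: a(t) = 2. La dérivée de l'accélération donne le jerk: j(t) = 0. En prenant d/dt de j(t), nous trouvons s(t) = 0. Nous avons le snap s(t) = 0. En substituant t = 2: s(2) = 0.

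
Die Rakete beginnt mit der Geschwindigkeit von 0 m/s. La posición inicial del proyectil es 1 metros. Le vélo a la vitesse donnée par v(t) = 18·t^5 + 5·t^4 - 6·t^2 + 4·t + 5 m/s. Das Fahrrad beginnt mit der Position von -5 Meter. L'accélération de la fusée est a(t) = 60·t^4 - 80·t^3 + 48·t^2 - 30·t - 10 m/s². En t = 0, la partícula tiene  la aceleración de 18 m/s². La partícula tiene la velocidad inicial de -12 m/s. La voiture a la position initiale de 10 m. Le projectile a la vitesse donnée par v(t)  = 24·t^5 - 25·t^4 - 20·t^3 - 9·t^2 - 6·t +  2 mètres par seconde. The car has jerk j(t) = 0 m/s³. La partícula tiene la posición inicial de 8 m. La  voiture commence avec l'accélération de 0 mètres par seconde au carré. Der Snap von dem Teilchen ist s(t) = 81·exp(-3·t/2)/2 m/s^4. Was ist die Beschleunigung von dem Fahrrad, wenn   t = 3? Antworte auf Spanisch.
Partiendo de la velocidad v(t) = 18·t^5 + 5·t^4 - 6·t^2 + 4·t + 5, tomamos 1 derivada. Tomando d/dt de v(t), encontramos a(t) = 90·t^4 + 20·t^3 - 12·t + 4. Usando a(t) = 90·t^4 + 20·t^3 - 12·t + 4 y sustituyendo t = 3, encontramos a = 7798.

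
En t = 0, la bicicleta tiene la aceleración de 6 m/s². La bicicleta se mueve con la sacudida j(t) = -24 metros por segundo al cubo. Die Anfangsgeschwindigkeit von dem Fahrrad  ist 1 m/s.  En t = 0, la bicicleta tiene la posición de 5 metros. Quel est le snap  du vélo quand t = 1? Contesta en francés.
Pour résoudre ceci, nous devons prendre 1 dérivée de notre équation du jerk j(t) = -24. En prenant d/dt de j(t), nous trouvons s(t) = 0. Nous avons le snap s(t) = 0. En substituant t = 1: s(1) = 0.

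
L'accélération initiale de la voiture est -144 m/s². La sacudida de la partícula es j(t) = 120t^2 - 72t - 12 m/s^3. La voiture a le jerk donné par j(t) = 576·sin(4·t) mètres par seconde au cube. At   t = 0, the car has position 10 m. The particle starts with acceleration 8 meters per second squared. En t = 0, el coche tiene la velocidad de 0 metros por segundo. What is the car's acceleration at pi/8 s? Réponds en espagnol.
Para resolver esto, necesitamos tomar 1 integral de nuestra ecuación de la sacudida j(t) = 576·sin(4·t). Integrando la sacudida y usando la condición inicial a(0) = -144, obtenemos a(t) = -144·cos(4·t). De la ecuación de la aceleración a(t) = -144·cos(4·t), sustituimos t = pi/8 para obtener a = 0.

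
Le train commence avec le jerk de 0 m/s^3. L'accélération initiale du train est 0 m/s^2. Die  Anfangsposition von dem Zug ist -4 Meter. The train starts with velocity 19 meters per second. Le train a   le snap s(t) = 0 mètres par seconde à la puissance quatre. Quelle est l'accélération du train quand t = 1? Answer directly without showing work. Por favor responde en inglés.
The answer is 0.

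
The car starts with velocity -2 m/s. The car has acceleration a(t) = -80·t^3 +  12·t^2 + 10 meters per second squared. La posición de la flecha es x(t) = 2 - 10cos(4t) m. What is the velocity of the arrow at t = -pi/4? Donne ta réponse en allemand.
Um dies zu lösen, müssen wir 1 Ableitung unserer Gleichung für die Position x(t) = 2 - 10·cos(4·t) nehmen. Mit d/dt von x(t) finden wir v(t) = 40·sin(4·t). Mit v(t) = 40·sin(4·t) und Einsetzen von t = -pi/4, finden wir v = 0.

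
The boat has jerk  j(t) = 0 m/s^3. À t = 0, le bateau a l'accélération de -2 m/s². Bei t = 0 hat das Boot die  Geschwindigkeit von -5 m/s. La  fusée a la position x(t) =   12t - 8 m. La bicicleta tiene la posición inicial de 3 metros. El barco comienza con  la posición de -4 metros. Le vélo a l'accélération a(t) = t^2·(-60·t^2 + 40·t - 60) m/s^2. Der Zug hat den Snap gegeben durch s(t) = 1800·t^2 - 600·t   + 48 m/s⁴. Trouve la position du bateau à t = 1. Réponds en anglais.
Starting from jerk j(t) = 0, we take 3 antiderivatives. Integrating jerk and using the initial condition a(0) = -2, we get a(t) = -2. The integral of acceleration is velocity. Using v(0) = -5, we get v(t) = -2·t - 5. Finding the integral of v(t) and using x(0) = -4: x(t) = -t^2 - 5·t - 4. Using x(t) = -t^2 - 5·t - 4 and substituting t = 1, we find x = -10.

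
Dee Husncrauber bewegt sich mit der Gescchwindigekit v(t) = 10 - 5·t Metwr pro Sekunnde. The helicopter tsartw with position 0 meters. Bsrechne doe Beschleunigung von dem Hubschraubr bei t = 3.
Ausgehend von der Geschwindigkeit v(t) = 10 - 5·t, nehmen wir 1 Ableitung. Durch Ableiten von der Geschwindigkeit erhalten wir die Beschleunigung: a(t) = -5. Wir haben die Beschleunigung a(t) = -5. Durch Einsetzen von t = 3: a(3) = -5.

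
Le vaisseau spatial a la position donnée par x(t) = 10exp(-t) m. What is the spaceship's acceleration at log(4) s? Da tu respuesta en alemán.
Wir müssen unsere Gleichung für die Position x(t) = 10·exp(-t) 2-mal ableiten. Mit d/dt von x(t) finden wir v(t) = -10·exp(-t). Durch Ableiten von der Geschwindigkeit erhalten wir die Beschleunigung: a(t) = 10·exp(-t). Mit a(t) = 10·exp(-t) und Einsetzen von t = log(4), finden wir a = 5/2.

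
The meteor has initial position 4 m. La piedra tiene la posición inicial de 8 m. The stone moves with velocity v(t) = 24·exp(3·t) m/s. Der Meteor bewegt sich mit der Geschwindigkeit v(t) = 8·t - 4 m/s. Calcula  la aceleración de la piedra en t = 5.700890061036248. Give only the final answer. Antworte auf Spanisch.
La aceleración en t = 5.700890061036248 es a = 1927204418.80460.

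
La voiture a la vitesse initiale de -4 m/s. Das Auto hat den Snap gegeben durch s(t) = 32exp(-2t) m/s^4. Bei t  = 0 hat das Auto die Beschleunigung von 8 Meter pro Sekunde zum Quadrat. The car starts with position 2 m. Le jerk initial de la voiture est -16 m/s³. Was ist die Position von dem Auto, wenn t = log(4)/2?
Um dies zu lösen, müssen wir 4 Stammfunktionen unserer Gleichung für den Snap s(t) = 32·exp(-2·t) finden. Mit ∫s(t)dt und Anwendung von j(0) = -16, finden wir j(t) = -16·exp(-2·t). Mit ∫j(t)dt und Anwendung von a(0) = 8, finden wir a(t) = 8·exp(-2·t). Durch Integration von der Beschleunigung und Verwendung der Anfangsbedingung v(0) = -4, erhalten wir v(t) = -4·exp(-2·t). Die Stammfunktion von der Geschwindigkeit ist die Position. Mit x(0) = 2 erhalten wir x(t) = 2·exp(-2·t). Mit x(t) = 2·exp(-2·t) und Einsetzen von t = log(4)/2, finden wir x = 1/2.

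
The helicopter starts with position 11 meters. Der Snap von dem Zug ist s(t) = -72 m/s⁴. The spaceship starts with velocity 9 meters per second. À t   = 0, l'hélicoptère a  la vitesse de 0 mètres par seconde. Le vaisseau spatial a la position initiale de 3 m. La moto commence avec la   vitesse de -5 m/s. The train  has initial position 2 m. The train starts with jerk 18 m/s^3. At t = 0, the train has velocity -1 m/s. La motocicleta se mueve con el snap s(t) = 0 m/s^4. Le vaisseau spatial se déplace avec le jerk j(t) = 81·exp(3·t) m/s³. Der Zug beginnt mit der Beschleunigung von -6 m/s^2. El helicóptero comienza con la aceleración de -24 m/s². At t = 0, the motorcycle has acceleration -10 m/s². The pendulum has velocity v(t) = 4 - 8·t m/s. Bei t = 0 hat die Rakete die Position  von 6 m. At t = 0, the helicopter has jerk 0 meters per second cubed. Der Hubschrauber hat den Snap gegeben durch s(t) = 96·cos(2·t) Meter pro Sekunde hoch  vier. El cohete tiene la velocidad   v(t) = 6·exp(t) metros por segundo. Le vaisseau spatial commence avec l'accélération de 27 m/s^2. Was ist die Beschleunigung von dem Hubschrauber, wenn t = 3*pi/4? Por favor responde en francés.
En partant du snap s(t) = 96·cos(2·t), nous prenons 2 intégrales. En prenant ∫s(t)dt et en appliquant j(0) = 0, nous trouvons j(t) = 48·sin(2·t). La primitive du jerk, avec a(0) = -24, donne l'accélération: a(t) = -24·cos(2·t). De l'équation de l'accélération a(t) = -24·cos(2·t), nous substituons t = 3*pi/4 pour obtenir a = 0.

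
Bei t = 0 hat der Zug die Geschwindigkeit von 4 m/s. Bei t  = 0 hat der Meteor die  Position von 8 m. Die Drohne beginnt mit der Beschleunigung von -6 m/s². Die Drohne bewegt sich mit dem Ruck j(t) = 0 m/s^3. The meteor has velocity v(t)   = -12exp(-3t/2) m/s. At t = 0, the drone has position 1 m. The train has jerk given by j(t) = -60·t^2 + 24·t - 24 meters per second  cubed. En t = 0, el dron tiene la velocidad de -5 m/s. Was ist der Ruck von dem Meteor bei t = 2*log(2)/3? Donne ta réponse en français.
Pour résoudre ceci, nous devons prendre 2 dérivées de notre équation de la vitesse v(t) = -12·exp(-3·t/2). En prenant d/dt de v(t), nous trouvons a(t) = 18·exp(-3·t/2). La dérivée de l'accélération donne le jerk: j(t) = -27·exp(-3·t/2). En utilisant j(t) = -27·exp(-3·t/2) et en substituant t = 2*log(2)/3, nous trouvons j = -27/2.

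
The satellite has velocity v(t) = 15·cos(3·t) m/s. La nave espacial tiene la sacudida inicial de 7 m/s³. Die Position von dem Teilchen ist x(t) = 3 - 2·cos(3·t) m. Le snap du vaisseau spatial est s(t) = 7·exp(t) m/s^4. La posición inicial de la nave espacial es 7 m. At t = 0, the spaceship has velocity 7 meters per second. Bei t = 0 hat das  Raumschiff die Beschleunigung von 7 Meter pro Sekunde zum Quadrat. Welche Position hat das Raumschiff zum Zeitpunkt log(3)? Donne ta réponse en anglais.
We need to integrate our snap equation s(t) = 7·exp(t) 4 times. The antiderivative of snap is jerk. Using j(0) = 7, we get j(t) = 7·exp(t). The integral of jerk is acceleration. Using a(0) = 7, we get a(t) = 7·exp(t). The antiderivative of acceleration is velocity. Using v(0) = 7, we get v(t) = 7·exp(t). Integrating velocity and using the initial condition x(0) = 7, we get x(t) = 7·exp(t). From the given position equation x(t) = 7·exp(t), we substitute t = log(3) to get x = 21.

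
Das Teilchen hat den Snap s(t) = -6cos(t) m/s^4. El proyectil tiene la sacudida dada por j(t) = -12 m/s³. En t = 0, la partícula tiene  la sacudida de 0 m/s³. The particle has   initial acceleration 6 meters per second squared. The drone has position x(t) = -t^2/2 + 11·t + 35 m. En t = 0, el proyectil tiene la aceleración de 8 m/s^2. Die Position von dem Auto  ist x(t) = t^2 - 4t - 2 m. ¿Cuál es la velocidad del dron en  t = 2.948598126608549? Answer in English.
Starting from position x(t) = -t^2/2 + 11·t + 35, we take 1 derivative. Taking d/dt of x(t), we find v(t) = 11 - t. Using v(t) = 11 - t and substituting t = 2.948598126608549, we find v = 8.05140187339145.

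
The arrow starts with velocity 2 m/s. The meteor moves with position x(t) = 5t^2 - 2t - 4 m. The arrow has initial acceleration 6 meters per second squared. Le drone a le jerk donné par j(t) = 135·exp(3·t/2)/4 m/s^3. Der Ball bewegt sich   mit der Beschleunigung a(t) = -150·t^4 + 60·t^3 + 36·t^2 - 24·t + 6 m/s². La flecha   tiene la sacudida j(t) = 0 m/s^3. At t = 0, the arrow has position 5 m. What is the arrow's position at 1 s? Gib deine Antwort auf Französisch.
Nous devons trouver l'intégrale de notre équation du jerk j(t) = 0 3 fois. En intégrant le jerk et en utilisant la condition initiale a(0) = 6, nous obtenons a(t) = 6. La primitive de l'accélération, avec v(0) = 2, donne la vitesse: v(t) = 6·t + 2. La primitive de la vitesse est la position. En utilisant x(0) = 5, nous obtenons x(t) = 3·t^2 + 2·t + 5. En utilisant x(t) = 3·t^2 + 2·t + 5 et en substituant t = 1, nous trouvons x = 10.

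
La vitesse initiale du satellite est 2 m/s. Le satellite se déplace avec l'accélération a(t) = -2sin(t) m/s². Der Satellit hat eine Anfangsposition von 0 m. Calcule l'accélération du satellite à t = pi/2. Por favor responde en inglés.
From the given acceleration equation a(t) = -2·sin(t), we substitute t = pi/2 to get a = -2.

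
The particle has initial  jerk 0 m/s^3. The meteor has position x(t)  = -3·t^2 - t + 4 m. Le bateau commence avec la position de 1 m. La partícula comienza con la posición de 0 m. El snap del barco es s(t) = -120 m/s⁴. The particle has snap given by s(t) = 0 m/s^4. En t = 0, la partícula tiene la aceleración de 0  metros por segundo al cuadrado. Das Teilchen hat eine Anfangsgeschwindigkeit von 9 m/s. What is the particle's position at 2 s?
To find the answer, we compute 4 antiderivatives of s(t) = 0. The integral of snap, with j(0) = 0, gives jerk: j(t) = 0. Finding the integral of j(t) and using a(0) = 0: a(t) = 0. Integrating acceleration and using the initial condition v(0) = 9, we get v(t) = 9. The antiderivative of velocity, with x(0) = 0, gives position: x(t) = 9·t. From the given position equation x(t) = 9·t, we substitute t = 2 to get x = 18.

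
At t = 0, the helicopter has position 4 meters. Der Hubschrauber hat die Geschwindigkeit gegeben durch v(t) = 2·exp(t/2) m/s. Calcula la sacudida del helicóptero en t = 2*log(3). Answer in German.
Ausgehend von der Geschwindigkeit v(t) = 2·exp(t/2), nehmen wir 2 Ableitungen. Die Ableitung von der Geschwindigkeit ergibt die Beschleunigung: a(t) = exp(t/2). Die Ableitung von der Beschleunigung ergibt den Ruck: j(t) = exp(t/2)/2. Wir haben den Ruck j(t) = exp(t/2)/2. Durch Einsetzen von t = 2*log(3): j(2*log(3)) = 3/2.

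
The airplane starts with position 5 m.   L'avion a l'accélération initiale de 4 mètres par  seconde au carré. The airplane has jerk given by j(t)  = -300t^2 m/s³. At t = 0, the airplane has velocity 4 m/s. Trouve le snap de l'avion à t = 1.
En partant du jerk j(t) = -300·t^2, nous prenons 1 dérivée. En prenant d/dt de j(t), nous trouvons s(t) = -600·t. En utilisant s(t) = -600·t et en substituant t = 1, nous trouvons s = -600.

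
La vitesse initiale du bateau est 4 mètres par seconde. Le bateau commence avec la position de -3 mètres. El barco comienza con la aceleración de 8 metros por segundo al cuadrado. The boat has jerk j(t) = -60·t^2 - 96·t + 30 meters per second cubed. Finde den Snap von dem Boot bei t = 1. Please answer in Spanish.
Debemos derivar nuestra ecuación de la sacudida j(t) = -60·t^2 - 96·t + 30 1 vez. Tomando d/dt de j(t), encontramos s(t) = -120·t - 96. Tenemos el snap s(t) = -120·t - 96. Sustituyendo t = 1: s(1) = -216.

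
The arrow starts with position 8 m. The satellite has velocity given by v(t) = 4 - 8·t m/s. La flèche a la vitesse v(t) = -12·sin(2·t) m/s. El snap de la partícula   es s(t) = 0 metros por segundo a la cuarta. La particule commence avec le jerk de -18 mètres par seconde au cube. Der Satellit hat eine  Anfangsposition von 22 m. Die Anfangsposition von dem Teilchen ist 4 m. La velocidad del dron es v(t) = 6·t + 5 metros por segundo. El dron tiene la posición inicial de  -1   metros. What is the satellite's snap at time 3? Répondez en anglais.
Starting from velocity v(t) = 4 - 8·t, we take 3 derivatives. The derivative of velocity gives acceleration: a(t) = -8. Differentiating acceleration, we get jerk: j(t) = 0. The derivative of jerk gives snap: s(t) = 0. We have snap s(t) = 0. Substituting t = 3: s(3) = 0.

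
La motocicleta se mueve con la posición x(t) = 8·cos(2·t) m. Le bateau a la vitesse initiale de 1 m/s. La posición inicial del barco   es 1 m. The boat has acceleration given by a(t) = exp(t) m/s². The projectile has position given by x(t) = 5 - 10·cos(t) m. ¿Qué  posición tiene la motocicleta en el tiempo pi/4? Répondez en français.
De l'équation de la position x(t) = 8·cos(2·t), nous substituons t = pi/4 pour obtenir x = 0.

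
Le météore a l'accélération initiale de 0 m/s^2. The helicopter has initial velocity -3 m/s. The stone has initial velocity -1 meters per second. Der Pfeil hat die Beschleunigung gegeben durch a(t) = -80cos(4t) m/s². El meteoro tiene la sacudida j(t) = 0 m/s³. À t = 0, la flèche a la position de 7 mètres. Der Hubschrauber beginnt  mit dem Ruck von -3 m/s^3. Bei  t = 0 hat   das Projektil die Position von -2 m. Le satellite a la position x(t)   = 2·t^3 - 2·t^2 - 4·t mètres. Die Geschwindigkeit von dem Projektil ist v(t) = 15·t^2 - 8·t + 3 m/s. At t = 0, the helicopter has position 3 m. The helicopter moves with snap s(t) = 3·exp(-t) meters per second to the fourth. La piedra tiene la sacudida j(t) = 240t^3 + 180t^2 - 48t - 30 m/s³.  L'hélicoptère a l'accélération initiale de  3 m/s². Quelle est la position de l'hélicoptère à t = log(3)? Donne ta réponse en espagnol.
Necesitamos integrar nuestra ecuación del snap s(t) = 3·exp(-t) 4 veces. Integrando el snap y usando la condición inicial j(0) = -3, obtenemos j(t) = -3·exp(-t). La antiderivada de la sacudida es la aceleración. Usando a(0) = 3, obtenemos a(t) = 3·exp(-t). La integral de la aceleración es la velocidad. Usando v(0) = -3, obtenemos v(t) = -3·exp(-t). La antiderivada de la velocidad es la posición. Usando x(0) = 3, obtenemos x(t) = 3·exp(-t). Usando x(t) = 3·exp(-t) y sustituyendo t = log(3), encontramos x = 1.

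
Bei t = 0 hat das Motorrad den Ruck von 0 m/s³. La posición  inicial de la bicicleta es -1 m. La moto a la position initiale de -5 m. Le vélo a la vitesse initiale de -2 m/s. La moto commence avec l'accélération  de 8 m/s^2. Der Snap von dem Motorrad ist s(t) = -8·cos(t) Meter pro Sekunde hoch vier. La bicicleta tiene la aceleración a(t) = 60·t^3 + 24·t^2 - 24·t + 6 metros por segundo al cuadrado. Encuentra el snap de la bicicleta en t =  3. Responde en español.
Debemos derivar nuestra ecuación de la aceleración a(t) = 60·t^3 + 24·t^2 - 24·t + 6 2 veces. La derivada de la aceleración da la sacudida: j(t) = 180·t^2 + 48·t - 24. Derivando la sacudida, obtenemos el snap: s(t) = 360·t + 48. Tenemos el snap s(t) = 360·t + 48. Sustituyendo t = 3: s(3) = 1128.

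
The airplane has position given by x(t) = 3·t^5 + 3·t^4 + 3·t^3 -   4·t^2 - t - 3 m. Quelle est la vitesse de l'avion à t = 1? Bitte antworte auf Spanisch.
Debemos derivar nuestra ecuación de la posición x(t) = 3·t^5 + 3·t^4 + 3·t^3 - 4·t^2 - t - 3 1 vez. Derivando la posición, obtenemos la velocidad: v(t) = 15·t^4 + 12·t^3 + 9·t^2 - 8·t - 1. Usando v(t) = 15·t^4 + 12·t^3 + 9·t^2 - 8·t - 1 y sustituyendo t = 1, encontramos v = 27.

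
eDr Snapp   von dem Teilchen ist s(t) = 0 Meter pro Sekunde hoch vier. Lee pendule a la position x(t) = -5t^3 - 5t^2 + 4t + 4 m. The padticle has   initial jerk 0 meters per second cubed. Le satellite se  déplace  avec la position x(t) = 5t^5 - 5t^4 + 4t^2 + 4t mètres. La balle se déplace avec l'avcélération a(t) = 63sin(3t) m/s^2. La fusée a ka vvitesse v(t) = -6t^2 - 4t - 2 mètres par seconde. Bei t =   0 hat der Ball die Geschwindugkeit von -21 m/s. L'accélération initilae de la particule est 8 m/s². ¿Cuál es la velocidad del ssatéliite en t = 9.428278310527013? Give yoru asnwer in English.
We must differentiate our position equation x(t) = 5·t^5 - 5·t^4 + 4·t^2 + 4·t 1 time. Differentiating position, we get velocity: v(t) = 25·t^4 - 20·t^3 + 8·t + 4. Using v(t) = 25·t^4 - 20·t^3 + 8·t + 4 and substituting t = 9.428278310527013, we find v = 180863.985704042.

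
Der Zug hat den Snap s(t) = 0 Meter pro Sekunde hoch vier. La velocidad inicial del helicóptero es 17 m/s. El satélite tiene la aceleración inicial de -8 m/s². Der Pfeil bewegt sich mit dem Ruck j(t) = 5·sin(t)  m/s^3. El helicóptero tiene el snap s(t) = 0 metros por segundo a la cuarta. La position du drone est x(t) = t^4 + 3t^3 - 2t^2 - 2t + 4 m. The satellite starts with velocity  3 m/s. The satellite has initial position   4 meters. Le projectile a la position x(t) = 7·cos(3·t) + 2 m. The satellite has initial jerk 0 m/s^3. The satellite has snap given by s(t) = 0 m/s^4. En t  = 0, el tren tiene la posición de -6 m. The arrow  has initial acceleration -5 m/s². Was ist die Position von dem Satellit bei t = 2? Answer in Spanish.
Para resolver esto, necesitamos tomar 4 integrales de nuestra ecuación del snap s(t) = 0. Tomando ∫s(t)dt y aplicando j(0) = 0, encontramos j(t) = 0. La antiderivada de la sacudida es la aceleración. Usando a(0) = -8, obtenemos a(t) = -8. Tomando ∫a(t)dt y aplicando v(0) = 3, encontramos v(t) = 3 - 8·t. La integral de la velocidad es la posición. Usando x(0) = 4, obtenemos x(t) = -4·t^2 + 3·t + 4. Tenemos la posición x(t) = -4·t^2 + 3·t + 4. Sustituyendo t = 2: x(2) = -6.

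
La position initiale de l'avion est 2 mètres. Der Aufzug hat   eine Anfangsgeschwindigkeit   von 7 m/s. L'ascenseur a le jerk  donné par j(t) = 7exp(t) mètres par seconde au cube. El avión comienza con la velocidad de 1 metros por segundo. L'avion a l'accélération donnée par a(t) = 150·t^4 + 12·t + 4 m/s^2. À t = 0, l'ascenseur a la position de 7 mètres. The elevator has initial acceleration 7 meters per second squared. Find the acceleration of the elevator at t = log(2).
To find the answer, we compute 1 integral of j(t) = 7·exp(t). Finding the antiderivative of j(t) and using a(0) = 7: a(t) = 7·exp(t). From the given acceleration equation a(t) = 7·exp(t), we substitute t = log(2) to get a = 14.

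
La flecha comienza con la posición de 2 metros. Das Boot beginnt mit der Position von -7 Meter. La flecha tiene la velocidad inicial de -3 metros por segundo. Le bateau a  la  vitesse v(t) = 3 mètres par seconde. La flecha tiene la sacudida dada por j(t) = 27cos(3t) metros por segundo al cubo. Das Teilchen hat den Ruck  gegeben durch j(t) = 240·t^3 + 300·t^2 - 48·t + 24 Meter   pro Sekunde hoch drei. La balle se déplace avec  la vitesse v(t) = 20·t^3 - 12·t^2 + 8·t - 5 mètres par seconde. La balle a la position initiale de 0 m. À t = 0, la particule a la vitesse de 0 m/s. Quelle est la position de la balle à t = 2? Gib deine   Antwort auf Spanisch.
Para resolver esto, necesitamos tomar 1 integral de nuestra ecuación de la velocidad v(t) = 20·t^3 - 12·t^2 + 8·t - 5. Integrando la velocidad y usando la condición inicial x(0) = 0, obtenemos x(t) = 5·t^4 - 4·t^3 + 4·t^2 - 5·t. De la ecuación de la posición x(t) = 5·t^4 - 4·t^3 + 4·t^2 - 5·t, sustituimos t = 2 para obtener x = 54.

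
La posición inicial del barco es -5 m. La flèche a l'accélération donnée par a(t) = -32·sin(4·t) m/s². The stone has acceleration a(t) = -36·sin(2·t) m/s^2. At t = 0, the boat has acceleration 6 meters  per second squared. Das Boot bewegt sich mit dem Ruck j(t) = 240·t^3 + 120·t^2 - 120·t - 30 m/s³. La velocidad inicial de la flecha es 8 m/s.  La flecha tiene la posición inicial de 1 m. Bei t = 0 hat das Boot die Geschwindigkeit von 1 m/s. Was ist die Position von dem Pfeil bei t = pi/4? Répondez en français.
En partant de l'accélération a(t) = -32·sin(4·t), nous prenons 2 intégrales. En intégrant l'accélération et en utilisant la condition initiale v(0) = 8, nous obtenons v(t) = 8·cos(4·t). En prenant ∫v(t)dt et en appliquant x(0) = 1, nous trouvons x(t) = 2·sin(4·t) + 1. Nous avons la position x(t) = 2·sin(4·t) + 1. En substituant t = pi/4: x(pi/4) = 1.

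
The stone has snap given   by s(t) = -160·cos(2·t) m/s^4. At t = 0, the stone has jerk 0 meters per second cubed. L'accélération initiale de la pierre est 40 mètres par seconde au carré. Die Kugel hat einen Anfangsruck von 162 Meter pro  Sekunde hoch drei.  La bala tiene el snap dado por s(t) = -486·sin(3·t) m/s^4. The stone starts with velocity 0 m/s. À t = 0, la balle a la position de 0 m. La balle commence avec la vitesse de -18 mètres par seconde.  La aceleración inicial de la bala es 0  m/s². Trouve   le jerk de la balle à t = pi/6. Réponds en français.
En partant du snap s(t) = -486·sin(3·t), nous prenons 1 primitive. En prenant ∫s(t)dt et en appliquant j(0) = 162, nous trouvons j(t) = 162·cos(3·t). De l'équation du jerk j(t) = 162·cos(3·t), nous substituons t = pi/6 pour obtenir j = 0.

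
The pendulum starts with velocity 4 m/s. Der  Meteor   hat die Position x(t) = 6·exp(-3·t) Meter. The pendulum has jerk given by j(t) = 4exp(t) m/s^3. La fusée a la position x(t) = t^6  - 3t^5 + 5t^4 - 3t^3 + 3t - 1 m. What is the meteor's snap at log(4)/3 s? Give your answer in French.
Pour résoudre ceci, nous devons prendre 4 dérivées de notre équation de la position x(t) = 6·exp(-3·t). En dérivant la position, nous obtenons la vitesse: v(t) = -18·exp(-3·t). La dérivée de la vitesse donne l'accélération: a(t) = 54·exp(-3·t). En dérivant l'accélération, nous obtenons le jerk: j(t) = -162·exp(-3·t). La dérivée du jerk donne le snap: s(t) = 486·exp(-3·t). Nous avons le snap s(t) = 486·exp(-3·t). En substituant t = log(4)/3: s(log(4)/3) = 243/2.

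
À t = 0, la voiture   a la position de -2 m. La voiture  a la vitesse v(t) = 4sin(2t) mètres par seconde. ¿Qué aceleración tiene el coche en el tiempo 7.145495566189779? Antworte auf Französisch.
Nous devons dériver notre équation de la vitesse v(t) = 4·sin(2·t) 1 fois. La dérivée de la vitesse donne l'accélération: a(t) = 8·cos(2·t). Nous avons l'accélération a(t) = 8·cos(2·t). En substituant t = 7.145495566189779: a(7.145495566189779) = -1.22574624171491.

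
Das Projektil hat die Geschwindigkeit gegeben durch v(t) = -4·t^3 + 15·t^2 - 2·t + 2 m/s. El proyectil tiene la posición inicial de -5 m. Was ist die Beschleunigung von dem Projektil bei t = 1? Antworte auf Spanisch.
Debemos derivar nuestra ecuación de la velocidad v(t) = -4·t^3 + 15·t^2 - 2·t + 2 1 vez. Tomando d/dt de v(t), encontramos a(t) = -12·t^2 + 30·t - 2. Usando a(t) = -12·t^2 + 30·t - 2 y sustituyendo t = 1, encontramos a = 16.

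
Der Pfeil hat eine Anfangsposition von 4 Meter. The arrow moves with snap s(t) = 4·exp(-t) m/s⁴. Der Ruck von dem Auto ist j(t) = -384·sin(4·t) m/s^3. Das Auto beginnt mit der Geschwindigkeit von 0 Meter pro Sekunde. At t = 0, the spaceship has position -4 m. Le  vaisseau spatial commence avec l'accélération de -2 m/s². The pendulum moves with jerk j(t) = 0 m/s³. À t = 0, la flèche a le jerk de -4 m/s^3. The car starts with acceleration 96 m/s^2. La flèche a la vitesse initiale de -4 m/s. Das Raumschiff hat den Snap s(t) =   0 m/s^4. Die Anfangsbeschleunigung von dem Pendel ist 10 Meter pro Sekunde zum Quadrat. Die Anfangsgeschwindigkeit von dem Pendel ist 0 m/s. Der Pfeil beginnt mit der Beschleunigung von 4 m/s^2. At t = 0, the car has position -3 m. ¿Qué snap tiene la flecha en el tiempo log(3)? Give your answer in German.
Aus der Gleichung für den Snap s(t) = 4·exp(-t), setzen wir t = log(3) ein und erhalten s = 4/3.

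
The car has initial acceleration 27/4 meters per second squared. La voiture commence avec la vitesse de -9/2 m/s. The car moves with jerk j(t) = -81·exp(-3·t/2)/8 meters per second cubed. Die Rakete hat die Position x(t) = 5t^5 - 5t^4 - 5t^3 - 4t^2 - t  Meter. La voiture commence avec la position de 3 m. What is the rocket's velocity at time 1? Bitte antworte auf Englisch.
To solve this, we need to take 1 derivative of our position equation x(t) = 5·t^5 - 5·t^4 - 5·t^3 - 4·t^2 - t. The derivative of position gives velocity: v(t) = 25·t^4 - 20·t^3 - 15·t^2 - 8·t - 1. We have velocity v(t) = 25·t^4 - 20·t^3 - 15·t^2 - 8·t - 1. Substituting t = 1: v(1) = -19.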